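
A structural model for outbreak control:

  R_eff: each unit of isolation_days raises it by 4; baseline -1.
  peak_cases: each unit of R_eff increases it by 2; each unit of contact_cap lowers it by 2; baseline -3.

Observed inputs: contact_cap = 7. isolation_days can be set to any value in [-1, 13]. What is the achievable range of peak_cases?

Substituting into the peak_cases equation gives peak_cases = 8*isolation_days - 19.
Linear in isolation_days, so extremes are at the endpoints: isolation_days = -1 gives peak_cases = -27; isolation_days = 13 gives peak_cases = 85.

-27 to 85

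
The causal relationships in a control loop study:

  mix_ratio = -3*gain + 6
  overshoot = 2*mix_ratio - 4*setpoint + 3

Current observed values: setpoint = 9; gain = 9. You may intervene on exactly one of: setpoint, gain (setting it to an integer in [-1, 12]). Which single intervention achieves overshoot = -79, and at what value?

set setpoint = 10

Intervening on setpoint: with other inputs at their observed values, overshoot = -4*setpoint - 39. Solving for -79 gives setpoint = 10, within [-1, 12].
Intervening on gain: overshoot = -6*gain - 21. Reaching -79 requires gain = 29/3, not an integer.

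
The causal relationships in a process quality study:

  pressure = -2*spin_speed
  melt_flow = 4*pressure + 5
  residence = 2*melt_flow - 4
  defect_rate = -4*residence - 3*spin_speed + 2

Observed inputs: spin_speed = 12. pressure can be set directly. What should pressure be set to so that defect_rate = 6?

pressure = -2

Intervening on pressure fixes its value directly, overriding its dependence on spin_speed.
Substituting into the residence equation gives residence = 8*pressure + 6.
Substituting into the defect_rate equation gives defect_rate = -32*pressure - 58.
Solve -32*pressure - 58 = 6: pressure = (6 + 58) / -32 = -2.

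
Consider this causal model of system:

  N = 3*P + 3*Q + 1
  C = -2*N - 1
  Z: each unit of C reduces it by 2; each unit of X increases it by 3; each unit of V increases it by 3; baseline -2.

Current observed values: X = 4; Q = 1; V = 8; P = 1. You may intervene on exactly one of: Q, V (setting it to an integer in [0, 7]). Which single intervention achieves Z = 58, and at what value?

Intervening on Q: Z = 12*Q + 52. Reaching 58 requires Q = 1/2, not an integer.
Intervening on V: with other inputs at their observed values, Z = 3*V + 40. Solving for 58 gives V = 6, within [0, 7].

set V = 6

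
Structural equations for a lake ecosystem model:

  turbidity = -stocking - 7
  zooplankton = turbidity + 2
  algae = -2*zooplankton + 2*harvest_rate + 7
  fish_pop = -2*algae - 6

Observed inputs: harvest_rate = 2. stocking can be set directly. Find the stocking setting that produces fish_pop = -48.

stocking = 0

Substituting into the zooplankton equation gives zooplankton = -stocking - 5.
Substituting into the algae equation gives algae = 2*stocking + 21.
This gives fish_pop = -4*stocking - 48.
Solve -4*stocking - 48 = -48: stocking = (-48 + 48) / -4 = 0.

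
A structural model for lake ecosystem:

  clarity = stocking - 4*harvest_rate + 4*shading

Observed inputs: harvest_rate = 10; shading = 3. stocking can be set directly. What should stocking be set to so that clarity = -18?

stocking = 10

Substituting into the clarity equation gives clarity = stocking - 28.
Solve stocking - 28 = -18: stocking = (-18 + 28) / 1 = 10.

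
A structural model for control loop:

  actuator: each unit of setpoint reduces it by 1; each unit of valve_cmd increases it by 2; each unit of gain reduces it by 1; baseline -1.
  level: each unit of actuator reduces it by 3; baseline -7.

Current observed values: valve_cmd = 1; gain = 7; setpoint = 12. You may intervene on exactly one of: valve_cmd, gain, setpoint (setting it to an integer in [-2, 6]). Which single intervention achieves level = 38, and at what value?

Intervening on valve_cmd: level = -6*valve_cmd + 53. Reaching 38 requires valve_cmd = 5/2, not an integer.
Intervening on gain: with other inputs at their observed values, level = 3*gain + 26. Solving for 38 gives gain = 4, within [-2, 6].
Intervening on setpoint: level = 3*setpoint + 11. Reaching 38 requires setpoint = 9, outside [-2, 6].

set gain = 4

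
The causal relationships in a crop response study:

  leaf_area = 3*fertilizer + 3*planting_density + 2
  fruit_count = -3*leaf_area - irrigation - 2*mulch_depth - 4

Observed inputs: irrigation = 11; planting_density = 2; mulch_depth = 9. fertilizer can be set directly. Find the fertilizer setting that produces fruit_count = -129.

fertilizer = 8

Substituting into the leaf_area equation gives leaf_area = 3*fertilizer + 8.
Substituting into the fruit_count equation gives fruit_count = -9*fertilizer - 57.
Solve -9*fertilizer - 57 = -129: fertilizer = (-129 + 57) / -9 = 8.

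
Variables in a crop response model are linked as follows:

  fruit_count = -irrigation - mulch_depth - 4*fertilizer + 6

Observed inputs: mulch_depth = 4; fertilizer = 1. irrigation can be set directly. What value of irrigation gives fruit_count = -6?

Substituting into the fruit_count equation gives fruit_count = -irrigation - 2.
Solve -irrigation - 2 = -6: irrigation = (-6 + 2) / -1 = 4.

irrigation = 4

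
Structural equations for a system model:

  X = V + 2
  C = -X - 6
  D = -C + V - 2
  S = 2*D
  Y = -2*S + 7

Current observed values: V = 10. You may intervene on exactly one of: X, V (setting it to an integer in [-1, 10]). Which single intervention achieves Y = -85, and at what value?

set X = 9

Intervening on X: with other inputs at their observed values, Y = -4*X - 49. Solving for -85 gives X = 9, within [-1, 10].
Intervening on V: Y = -8*V - 17. Reaching -85 requires V = 17/2, not an integer.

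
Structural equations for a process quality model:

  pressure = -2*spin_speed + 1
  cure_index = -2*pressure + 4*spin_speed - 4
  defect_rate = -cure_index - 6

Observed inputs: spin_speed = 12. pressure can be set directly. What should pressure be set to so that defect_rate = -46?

Intervening on pressure fixes its value directly, overriding its dependence on spin_speed.
Substituting into the cure_index equation gives cure_index = -2*pressure + 44.
Substituting into the defect_rate equation gives defect_rate = 2*pressure - 50.
Solve 2*pressure - 50 = -46: pressure = (-46 + 50) / 2 = 2.

pressure = 2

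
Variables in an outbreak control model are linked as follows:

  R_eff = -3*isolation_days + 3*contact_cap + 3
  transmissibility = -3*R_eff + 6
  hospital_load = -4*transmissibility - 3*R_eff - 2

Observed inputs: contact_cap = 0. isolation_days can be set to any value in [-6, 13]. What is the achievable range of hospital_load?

Substituting into the R_eff equation gives R_eff = -3*isolation_days + 3.
This gives transmissibility = 9*isolation_days - 3.
So hospital_load = -27*isolation_days + 1.
Linear in isolation_days, so extremes are at the endpoints: isolation_days = -6 gives hospital_load = 163; isolation_days = 13 gives hospital_load = -350.

-350 to 163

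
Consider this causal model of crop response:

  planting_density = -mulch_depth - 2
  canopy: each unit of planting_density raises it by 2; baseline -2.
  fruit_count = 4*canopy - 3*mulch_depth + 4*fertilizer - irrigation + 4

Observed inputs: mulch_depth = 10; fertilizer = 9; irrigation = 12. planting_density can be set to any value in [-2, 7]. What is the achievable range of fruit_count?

Intervening on planting_density fixes its value directly, overriding its dependence on mulch_depth.
Substituting into the fruit_count equation gives fruit_count = 8*planting_density - 10.
Linear in planting_density, so extremes are at the endpoints: planting_density = -2 gives fruit_count = -26; planting_density = 7 gives fruit_count = 46.

-26 to 46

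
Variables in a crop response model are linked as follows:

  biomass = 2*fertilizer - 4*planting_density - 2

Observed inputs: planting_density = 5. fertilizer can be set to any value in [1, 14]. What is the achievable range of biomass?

Substituting into the biomass equation gives biomass = 2*fertilizer - 22.
Linear in fertilizer, so extremes are at the endpoints: fertilizer = 1 gives biomass = -20; fertilizer = 14 gives biomass = 6.

-20 to 6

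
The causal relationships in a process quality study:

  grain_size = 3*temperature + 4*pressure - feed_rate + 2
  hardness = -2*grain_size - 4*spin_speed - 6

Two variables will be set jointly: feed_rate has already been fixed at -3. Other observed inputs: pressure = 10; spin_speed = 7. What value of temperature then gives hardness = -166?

With feed_rate held at -3:
Substituting into the grain_size equation gives grain_size = 3*temperature + 45.
So hardness = -6*temperature - 124.
Solve -6*temperature - 124 = -166: temperature = (-166 + 124) / -6 = 7.

temperature = 7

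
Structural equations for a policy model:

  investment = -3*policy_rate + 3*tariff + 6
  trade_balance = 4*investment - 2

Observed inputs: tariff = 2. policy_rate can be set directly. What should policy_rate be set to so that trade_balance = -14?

Substituting into the investment equation gives investment = -3*policy_rate + 12.
Substituting into the trade_balance equation gives trade_balance = -12*policy_rate + 46.
Solve -12*policy_rate + 46 = -14: policy_rate = (-14 - 46) / -12 = 5.

policy_rate = 5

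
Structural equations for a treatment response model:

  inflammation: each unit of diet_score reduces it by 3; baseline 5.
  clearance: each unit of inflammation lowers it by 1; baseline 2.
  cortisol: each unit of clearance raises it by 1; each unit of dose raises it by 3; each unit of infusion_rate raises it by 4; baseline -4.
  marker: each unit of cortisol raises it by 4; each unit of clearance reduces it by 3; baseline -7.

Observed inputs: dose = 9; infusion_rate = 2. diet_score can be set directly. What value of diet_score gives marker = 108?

Substituting into the clearance equation gives clearance = 3*diet_score - 3.
So cortisol = 3*diet_score + 28.
Substituting into the marker equation gives marker = 3*diet_score + 114.
Solve 3*diet_score + 114 = 108: diet_score = (108 - 114) / 3 = -2.

diet_score = -2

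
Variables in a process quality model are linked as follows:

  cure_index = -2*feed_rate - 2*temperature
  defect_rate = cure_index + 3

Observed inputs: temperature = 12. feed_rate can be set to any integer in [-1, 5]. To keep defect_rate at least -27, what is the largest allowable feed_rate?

Substituting into the cure_index equation gives cure_index = -2*feed_rate - 24.
defect_rate becomes -2*feed_rate - 21.
Require -2*feed_rate - 21 ≥ -27, so feed_rate ≤ 3.
The largest integer in [-1, 5] satisfying this is 3.

feed_rate = 3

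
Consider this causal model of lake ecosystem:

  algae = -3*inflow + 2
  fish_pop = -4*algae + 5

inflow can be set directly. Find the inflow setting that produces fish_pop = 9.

inflow = 1

Substituting into the fish_pop equation gives fish_pop = 12*inflow - 3.
Solve 12*inflow - 3 = 9: inflow = (9 + 3) / 12 = 1.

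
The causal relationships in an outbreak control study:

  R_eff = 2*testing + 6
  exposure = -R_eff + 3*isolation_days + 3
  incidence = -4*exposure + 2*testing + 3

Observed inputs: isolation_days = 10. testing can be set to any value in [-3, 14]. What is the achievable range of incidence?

Substituting into the exposure equation gives exposure = -2*testing + 27.
incidence becomes 10*testing - 105.
Linear in testing, so extremes are at the endpoints: testing = -3 gives incidence = -135; testing = 14 gives incidence = 35.

-135 to 35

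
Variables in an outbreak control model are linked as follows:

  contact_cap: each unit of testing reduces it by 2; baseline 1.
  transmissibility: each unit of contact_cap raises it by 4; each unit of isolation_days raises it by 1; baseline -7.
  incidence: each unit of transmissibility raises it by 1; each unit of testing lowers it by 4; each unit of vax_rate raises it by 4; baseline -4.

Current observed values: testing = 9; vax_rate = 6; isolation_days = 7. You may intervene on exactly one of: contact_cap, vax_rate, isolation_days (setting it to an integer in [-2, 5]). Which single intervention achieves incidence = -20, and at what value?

set contact_cap = -1

Intervening on contact_cap: with other inputs at their observed values, incidence = 4*contact_cap - 16. Solving for -20 gives contact_cap = -1, within [-2, 5].
Intervening on vax_rate: incidence = 4*vax_rate - 108. Reaching -20 requires vax_rate = 22, outside [-2, 5].
Intervening on isolation_days: incidence = isolation_days - 91. Reaching -20 requires isolation_days = 71, outside [-2, 5].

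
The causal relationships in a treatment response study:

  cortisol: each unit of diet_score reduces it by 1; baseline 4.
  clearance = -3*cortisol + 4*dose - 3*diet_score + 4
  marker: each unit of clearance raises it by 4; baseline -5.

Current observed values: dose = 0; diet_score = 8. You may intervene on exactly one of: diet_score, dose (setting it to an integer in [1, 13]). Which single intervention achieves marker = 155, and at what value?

Intervening on diet_score: the paths from diet_score to marker cancel (net effect zero), leaving marker = -37; 155 is unreachable this way.
Intervening on dose: with other inputs at their observed values, marker = 16*dose - 37. Solving for 155 gives dose = 12, within [1, 13].

set dose = 12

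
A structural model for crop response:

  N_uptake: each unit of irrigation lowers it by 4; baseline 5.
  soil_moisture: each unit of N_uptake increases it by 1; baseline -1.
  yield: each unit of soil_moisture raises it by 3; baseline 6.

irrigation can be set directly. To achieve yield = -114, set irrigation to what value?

Substituting into the soil_moisture equation gives soil_moisture = -4*irrigation + 4.
Substituting into the yield equation gives yield = -12*irrigation + 18.
Solve -12*irrigation + 18 = -114: irrigation = (-114 - 18) / -12 = 11.

irrigation = 11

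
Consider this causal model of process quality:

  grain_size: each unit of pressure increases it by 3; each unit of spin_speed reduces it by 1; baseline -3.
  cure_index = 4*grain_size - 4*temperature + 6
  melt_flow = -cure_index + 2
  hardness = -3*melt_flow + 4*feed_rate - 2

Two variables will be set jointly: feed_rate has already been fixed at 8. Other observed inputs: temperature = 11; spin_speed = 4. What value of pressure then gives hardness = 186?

With feed_rate held at 8:
Substituting into the grain_size equation gives grain_size = 3*pressure - 7.
Substituting into the cure_index equation gives cure_index = 12*pressure - 66.
melt_flow becomes -12*pressure + 68.
So hardness = 36*pressure - 174.
Solve 36*pressure - 174 = 186: pressure = (186 + 174) / 36 = 10.

pressure = 10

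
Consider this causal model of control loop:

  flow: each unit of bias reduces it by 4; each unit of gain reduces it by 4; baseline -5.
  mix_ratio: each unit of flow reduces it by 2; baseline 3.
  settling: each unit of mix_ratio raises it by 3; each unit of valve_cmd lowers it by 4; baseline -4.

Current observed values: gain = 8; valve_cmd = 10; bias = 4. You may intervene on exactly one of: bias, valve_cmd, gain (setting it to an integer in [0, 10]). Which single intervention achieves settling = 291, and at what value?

Intervening on bias: settling = 24*bias + 187. Reaching 291 requires bias = 13/3, not an integer.
Intervening on valve_cmd: with other inputs at their observed values, settling = -4*valve_cmd + 323. Solving for 291 gives valve_cmd = 8, within [0, 10].
Intervening on gain: settling = 24*gain + 91. Reaching 291 requires gain = 25/3, not an integer.

set valve_cmd = 8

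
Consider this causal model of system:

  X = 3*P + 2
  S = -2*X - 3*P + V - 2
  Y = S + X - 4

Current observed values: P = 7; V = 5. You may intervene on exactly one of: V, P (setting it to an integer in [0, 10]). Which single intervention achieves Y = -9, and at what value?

set P = 1

Intervening on V: Y = V - 50. Reaching -9 requires V = 41, outside [0, 10].
Intervening on P: with other inputs at their observed values, Y = -6*P - 3. Solving for -9 gives P = 1, within [0, 10].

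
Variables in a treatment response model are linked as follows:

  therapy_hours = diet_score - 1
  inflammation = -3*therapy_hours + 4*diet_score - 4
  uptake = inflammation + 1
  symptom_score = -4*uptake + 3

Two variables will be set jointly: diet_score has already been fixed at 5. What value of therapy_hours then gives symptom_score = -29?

With diet_score held at 5:
Intervening on therapy_hours fixes its value directly, overriding its dependence on diet_score.
Substituting into the inflammation equation gives inflammation = -3*therapy_hours + 16.
Substituting into the uptake equation gives uptake = -3*therapy_hours + 17.
symptom_score becomes 12*therapy_hours - 65.
Solve 12*therapy_hours - 65 = -29: therapy_hours = (-29 + 65) / 12 = 3.

therapy_hours = 3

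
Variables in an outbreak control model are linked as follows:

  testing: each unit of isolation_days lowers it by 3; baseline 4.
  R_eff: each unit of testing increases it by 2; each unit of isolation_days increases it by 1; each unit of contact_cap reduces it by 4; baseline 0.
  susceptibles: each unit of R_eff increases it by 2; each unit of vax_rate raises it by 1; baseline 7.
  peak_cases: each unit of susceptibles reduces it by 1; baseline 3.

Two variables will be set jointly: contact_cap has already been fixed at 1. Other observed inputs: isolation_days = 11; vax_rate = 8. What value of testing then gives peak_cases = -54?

testing = 7

With contact_cap held at 1:
Intervening on testing fixes its value directly, overriding its dependence on isolation_days.
Substituting into the R_eff equation gives R_eff = 2*testing + 7.
So susceptibles = 4*testing + 29.
peak_cases becomes -4*testing - 26.
Solve -4*testing - 26 = -54: testing = (-54 + 26) / -4 = 7.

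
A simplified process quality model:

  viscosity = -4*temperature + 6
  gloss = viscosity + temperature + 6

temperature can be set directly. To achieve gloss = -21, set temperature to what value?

temperature = 11

Substituting into the gloss equation gives gloss = -3*temperature + 12.
Solve -3*temperature + 12 = -21: temperature = (-21 - 12) / -3 = 11.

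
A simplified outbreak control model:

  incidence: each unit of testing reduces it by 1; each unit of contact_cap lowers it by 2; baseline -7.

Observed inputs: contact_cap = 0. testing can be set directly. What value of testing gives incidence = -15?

testing = 8

Substituting into the incidence equation gives incidence = -testing - 7.
Solve -testing - 7 = -15: testing = (-15 + 7) / -1 = 8.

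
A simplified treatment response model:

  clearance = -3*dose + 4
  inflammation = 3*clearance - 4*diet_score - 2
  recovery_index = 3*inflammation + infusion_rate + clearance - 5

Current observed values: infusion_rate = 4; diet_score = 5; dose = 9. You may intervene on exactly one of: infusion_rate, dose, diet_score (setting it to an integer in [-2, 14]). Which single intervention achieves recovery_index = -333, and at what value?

set diet_score = 8

Intervening on infusion_rate: recovery_index = infusion_rate - 301. Reaching -333 requires infusion_rate = -32, outside [-2, 14].
Intervening on dose: recovery_index = -30*dose - 27. Reaching -333 requires dose = 51/5, not an integer.
Intervening on diet_score: with other inputs at their observed values, recovery_index = -12*diet_score - 237. Solving for -333 gives diet_score = 8, within [-2, 14].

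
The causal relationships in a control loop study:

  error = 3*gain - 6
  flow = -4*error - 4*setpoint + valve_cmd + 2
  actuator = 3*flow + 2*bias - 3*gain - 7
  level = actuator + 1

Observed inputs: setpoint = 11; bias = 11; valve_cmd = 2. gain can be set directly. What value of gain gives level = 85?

gain = -3

Substituting into the flow equation gives flow = -12*gain - 16.
So actuator = -39*gain - 33.
level becomes -39*gain - 32.
Solve -39*gain - 32 = 85: gain = (85 + 32) / -39 = -3.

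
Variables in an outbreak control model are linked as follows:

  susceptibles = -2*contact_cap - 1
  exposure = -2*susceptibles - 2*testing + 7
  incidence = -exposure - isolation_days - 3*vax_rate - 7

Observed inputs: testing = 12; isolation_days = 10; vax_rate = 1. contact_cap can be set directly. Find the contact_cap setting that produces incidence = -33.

contact_cap = 7

Substituting into the exposure equation gives exposure = 4*contact_cap - 15.
Substituting into the incidence equation gives incidence = -4*contact_cap - 5.
Solve -4*contact_cap - 5 = -33: contact_cap = (-33 + 5) / -4 = 7.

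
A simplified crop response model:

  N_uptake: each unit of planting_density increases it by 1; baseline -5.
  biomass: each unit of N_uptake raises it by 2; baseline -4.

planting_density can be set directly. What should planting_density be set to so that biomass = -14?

planting_density = 0

Substituting into the biomass equation gives biomass = 2*planting_density - 14.
Solve 2*planting_density - 14 = -14: planting_density = (-14 + 14) / 2 = 0.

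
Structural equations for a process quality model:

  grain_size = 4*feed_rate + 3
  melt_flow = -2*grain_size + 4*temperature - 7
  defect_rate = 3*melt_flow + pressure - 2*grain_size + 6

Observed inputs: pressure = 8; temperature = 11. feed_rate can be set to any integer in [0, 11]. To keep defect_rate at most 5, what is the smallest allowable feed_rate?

feed_rate = 3

Substituting into the melt_flow equation gives melt_flow = -8*feed_rate + 31.
This gives defect_rate = -32*feed_rate + 101.
Require -32*feed_rate + 101 ≤ 5, so feed_rate ≥ 3.
The smallest integer in [0, 11] satisfying this is 3.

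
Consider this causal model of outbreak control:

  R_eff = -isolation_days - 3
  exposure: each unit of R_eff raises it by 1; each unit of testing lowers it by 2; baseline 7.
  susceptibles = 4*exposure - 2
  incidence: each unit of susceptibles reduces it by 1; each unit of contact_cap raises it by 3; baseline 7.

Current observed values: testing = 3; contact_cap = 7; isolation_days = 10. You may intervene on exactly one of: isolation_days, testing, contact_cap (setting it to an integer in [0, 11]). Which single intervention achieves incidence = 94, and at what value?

set testing = 5

Intervening on isolation_days: incidence = 4*isolation_days + 38. Reaching 94 requires isolation_days = 14, outside [0, 11].
Intervening on testing: with other inputs at their observed values, incidence = 8*testing + 54. Solving for 94 gives testing = 5, within [0, 11].
Intervening on contact_cap: incidence = 3*contact_cap + 57. Reaching 94 requires contact_cap = 37/3, not an integer.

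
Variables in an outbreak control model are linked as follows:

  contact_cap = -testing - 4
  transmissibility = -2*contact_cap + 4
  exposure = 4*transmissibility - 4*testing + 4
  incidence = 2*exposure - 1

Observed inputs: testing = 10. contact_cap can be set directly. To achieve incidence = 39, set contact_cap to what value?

Intervening on contact_cap fixes its value directly, overriding its dependence on testing.
Substituting into the exposure equation gives exposure = -8*contact_cap - 20.
This gives incidence = -16*contact_cap - 41.
Solve -16*contact_cap - 41 = 39: contact_cap = (39 + 41) / -16 = -5.

contact_cap = -5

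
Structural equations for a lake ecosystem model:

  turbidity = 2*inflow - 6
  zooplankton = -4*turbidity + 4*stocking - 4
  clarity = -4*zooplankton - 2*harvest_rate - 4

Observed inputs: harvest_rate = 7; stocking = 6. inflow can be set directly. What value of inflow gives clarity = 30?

inflow = 7

Substituting into the zooplankton equation gives zooplankton = -8*inflow + 44.
Substituting into the clarity equation gives clarity = 32*inflow - 194.
Solve 32*inflow - 194 = 30: inflow = (30 + 194) / 32 = 7.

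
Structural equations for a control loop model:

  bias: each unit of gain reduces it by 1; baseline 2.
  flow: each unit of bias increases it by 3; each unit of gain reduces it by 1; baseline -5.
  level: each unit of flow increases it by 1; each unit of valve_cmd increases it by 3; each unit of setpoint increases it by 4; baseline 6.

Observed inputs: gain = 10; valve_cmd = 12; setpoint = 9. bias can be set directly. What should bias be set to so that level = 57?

bias = -2

Intervening on bias fixes its value directly, overriding its dependence on gain.
Substituting into the flow equation gives flow = 3*bias - 15.
Substituting into the level equation gives level = 3*bias + 63.
Solve 3*bias + 63 = 57: bias = (57 - 63) / 3 = -2.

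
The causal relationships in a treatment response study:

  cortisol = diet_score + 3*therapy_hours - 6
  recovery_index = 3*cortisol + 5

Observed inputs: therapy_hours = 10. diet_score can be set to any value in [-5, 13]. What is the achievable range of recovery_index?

Substituting into the cortisol equation gives cortisol = diet_score + 24.
Substituting into the recovery_index equation gives recovery_index = 3*diet_score + 77.
Linear in diet_score, so extremes are at the endpoints: diet_score = -5 gives recovery_index = 62; diet_score = 13 gives recovery_index = 116.

62 to 116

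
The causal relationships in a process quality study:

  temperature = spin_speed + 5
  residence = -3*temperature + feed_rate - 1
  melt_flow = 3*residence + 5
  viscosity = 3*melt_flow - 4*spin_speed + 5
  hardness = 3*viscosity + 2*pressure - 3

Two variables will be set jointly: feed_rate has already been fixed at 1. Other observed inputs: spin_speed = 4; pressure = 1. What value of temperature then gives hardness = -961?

temperature = 12

With feed_rate held at 1:
Intervening on temperature fixes its value directly, overriding its dependence on spin_speed.
Substituting into the residence equation gives residence = -3*temperature.
So melt_flow = -9*temperature + 5.
viscosity becomes -27*temperature + 4.
This gives hardness = -81*temperature + 11.
Solve -81*temperature + 11 = -961: temperature = (-961 - 11) / -81 = 12.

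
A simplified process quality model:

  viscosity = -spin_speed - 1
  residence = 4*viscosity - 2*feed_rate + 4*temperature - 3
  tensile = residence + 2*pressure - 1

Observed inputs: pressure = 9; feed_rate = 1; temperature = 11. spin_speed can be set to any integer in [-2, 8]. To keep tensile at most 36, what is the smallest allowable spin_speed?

spin_speed = 4

Substituting into the residence equation gives residence = -4*spin_speed + 35.
tensile becomes -4*spin_speed + 52.
Require -4*spin_speed + 52 ≤ 36, so spin_speed ≥ 4.
The smallest integer in [-2, 8] satisfying this is 4.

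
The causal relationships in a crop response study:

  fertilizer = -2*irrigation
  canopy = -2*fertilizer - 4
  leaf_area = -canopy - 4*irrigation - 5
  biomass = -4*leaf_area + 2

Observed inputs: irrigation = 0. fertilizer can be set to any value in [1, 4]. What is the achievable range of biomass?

-26 to -2

Intervening on fertilizer fixes its value directly, overriding its dependence on irrigation.
Substituting into the leaf_area equation gives leaf_area = 2*fertilizer - 1.
Substituting into the biomass equation gives biomass = -8*fertilizer + 6.
Linear in fertilizer, so extremes are at the endpoints: fertilizer = 1 gives biomass = -2; fertilizer = 4 gives biomass = -26.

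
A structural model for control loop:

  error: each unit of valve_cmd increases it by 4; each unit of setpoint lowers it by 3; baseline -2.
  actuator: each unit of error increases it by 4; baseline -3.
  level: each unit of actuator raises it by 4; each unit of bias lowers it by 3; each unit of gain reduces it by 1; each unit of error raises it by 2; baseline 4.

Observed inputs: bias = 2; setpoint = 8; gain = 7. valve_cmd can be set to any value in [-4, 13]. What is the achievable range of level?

Substituting into the error equation gives error = 4*valve_cmd - 26.
actuator becomes 16*valve_cmd - 107.
This gives level = 72*valve_cmd - 489.
Linear in valve_cmd, so extremes are at the endpoints: valve_cmd = -4 gives level = -777; valve_cmd = 13 gives level = 447.

-777 to 447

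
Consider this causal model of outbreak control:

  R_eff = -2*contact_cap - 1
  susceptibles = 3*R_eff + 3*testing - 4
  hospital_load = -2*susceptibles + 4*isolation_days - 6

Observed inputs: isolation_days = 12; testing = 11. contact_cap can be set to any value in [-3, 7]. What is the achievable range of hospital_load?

Substituting into the susceptibles equation gives susceptibles = -6*contact_cap + 26.
Substituting into the hospital_load equation gives hospital_load = 12*contact_cap - 10.
Linear in contact_cap, so extremes are at the endpoints: contact_cap = -3 gives hospital_load = -46; contact_cap = 7 gives hospital_load = 74.

-46 to 74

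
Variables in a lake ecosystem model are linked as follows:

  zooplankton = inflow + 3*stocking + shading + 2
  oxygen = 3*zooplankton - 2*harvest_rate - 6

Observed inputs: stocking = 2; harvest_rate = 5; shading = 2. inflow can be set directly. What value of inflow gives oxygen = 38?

Substituting into the zooplankton equation gives zooplankton = inflow + 10.
This gives oxygen = 3*inflow + 14.
Solve 3*inflow + 14 = 38: inflow = (38 - 14) / 3 = 8.

inflow = 8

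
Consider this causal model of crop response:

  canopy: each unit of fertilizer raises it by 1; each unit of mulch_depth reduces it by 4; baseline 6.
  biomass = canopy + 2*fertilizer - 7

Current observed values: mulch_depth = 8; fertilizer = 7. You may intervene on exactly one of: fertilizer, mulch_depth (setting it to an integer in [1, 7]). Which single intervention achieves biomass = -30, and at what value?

set fertilizer = 1

Intervening on fertilizer: with other inputs at their observed values, biomass = 3*fertilizer - 33. Solving for -30 gives fertilizer = 1, within [1, 7].
Intervening on mulch_depth: biomass = -4*mulch_depth + 20. Reaching -30 requires mulch_depth = 25/2, not an integer.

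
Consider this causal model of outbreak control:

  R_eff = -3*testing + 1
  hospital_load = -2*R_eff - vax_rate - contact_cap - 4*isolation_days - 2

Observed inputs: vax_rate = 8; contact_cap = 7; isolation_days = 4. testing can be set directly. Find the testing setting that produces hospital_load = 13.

testing = 8

Substituting into the hospital_load equation gives hospital_load = 6*testing - 35.
Solve 6*testing - 35 = 13: testing = (13 + 35) / 6 = 8.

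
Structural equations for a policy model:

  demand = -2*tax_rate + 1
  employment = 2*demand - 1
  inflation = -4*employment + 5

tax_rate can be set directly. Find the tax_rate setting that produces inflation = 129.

Substituting into the employment equation gives employment = -4*tax_rate + 1.
Substituting into the inflation equation gives inflation = 16*tax_rate + 1.
Solve 16*tax_rate + 1 = 129: tax_rate = (129 - 1) / 16 = 8.

tax_rate = 8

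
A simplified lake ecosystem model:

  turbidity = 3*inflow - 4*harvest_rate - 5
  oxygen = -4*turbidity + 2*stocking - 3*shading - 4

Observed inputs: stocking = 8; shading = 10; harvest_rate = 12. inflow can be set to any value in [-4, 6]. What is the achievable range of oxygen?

122 to 242

Substituting into the turbidity equation gives turbidity = 3*inflow - 53.
Substituting into the oxygen equation gives oxygen = -12*inflow + 194.
Linear in inflow, so extremes are at the endpoints: inflow = -4 gives oxygen = 242; inflow = 6 gives oxygen = 122.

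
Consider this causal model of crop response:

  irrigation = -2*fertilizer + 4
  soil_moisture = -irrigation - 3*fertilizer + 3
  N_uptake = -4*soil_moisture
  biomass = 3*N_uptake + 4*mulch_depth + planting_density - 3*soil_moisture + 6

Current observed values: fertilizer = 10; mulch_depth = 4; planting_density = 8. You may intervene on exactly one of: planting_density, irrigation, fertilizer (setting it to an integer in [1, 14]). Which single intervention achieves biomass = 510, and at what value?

Intervening on planting_density: biomass = planting_density + 187. Reaching 510 requires planting_density = 323, outside [1, 14].
Intervening on irrigation: with other inputs at their observed values, biomass = 15*irrigation + 435. Solving for 510 gives irrigation = 5, within [1, 14].
Intervening on fertilizer: biomass = 15*fertilizer + 45. Reaching 510 requires fertilizer = 31, outside [1, 14].

set irrigation = 5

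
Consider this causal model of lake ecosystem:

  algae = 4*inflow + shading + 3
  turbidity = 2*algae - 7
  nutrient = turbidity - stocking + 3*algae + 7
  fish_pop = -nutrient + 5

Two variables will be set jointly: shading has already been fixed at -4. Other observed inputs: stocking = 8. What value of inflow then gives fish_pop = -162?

With shading held at -4:
Substituting into the algae equation gives algae = 4*inflow - 1.
This gives turbidity = 8*inflow - 9.
So nutrient = 20*inflow - 13.
Substituting into the fish_pop equation gives fish_pop = -20*inflow + 18.
Solve -20*inflow + 18 = -162: inflow = (-162 - 18) / -20 = 9.

inflow = 9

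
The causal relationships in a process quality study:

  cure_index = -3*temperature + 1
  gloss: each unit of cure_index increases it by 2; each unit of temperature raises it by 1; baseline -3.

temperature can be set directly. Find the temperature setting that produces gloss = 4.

Substituting into the gloss equation gives gloss = -5*temperature - 1.
Solve -5*temperature - 1 = 4: temperature = (4 + 1) / -5 = -1.

temperature = -1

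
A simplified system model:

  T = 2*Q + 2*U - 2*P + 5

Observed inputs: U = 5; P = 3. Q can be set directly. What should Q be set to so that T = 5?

Q = -2

Substituting into the T equation gives T = 2*Q + 9.
Solve 2*Q + 9 = 5: Q = (5 - 9) / 2 = -2.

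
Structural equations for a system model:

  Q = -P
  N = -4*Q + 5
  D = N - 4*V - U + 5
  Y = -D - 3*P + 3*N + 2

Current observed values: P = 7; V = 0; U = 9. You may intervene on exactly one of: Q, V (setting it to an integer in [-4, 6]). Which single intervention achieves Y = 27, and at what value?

set Q = -4

Intervening on Q: with other inputs at their observed values, Y = -8*Q - 5. Solving for 27 gives Q = -4, within [-4, 6].
Intervening on V: Y = 4*V + 51. Reaching 27 requires V = -6, outside [-4, 6].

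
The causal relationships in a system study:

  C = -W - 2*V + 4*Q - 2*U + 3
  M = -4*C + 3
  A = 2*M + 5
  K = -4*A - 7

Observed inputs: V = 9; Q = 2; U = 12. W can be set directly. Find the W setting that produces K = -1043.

Substituting into the C equation gives C = -W - 31.
Substituting into the M equation gives M = 4*W + 127.
So A = 8*W + 259.
Substituting into the K equation gives K = -32*W - 1043.
Solve -32*W - 1043 = -1043: W = (-1043 + 1043) / -32 = 0.

W = 0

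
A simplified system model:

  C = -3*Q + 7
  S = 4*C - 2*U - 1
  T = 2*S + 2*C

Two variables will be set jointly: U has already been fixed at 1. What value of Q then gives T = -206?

Q = 9

With U held at 1:
Substituting into the S equation gives S = -12*Q + 25.
Substituting into the T equation gives T = -30*Q + 64.
Solve -30*Q + 64 = -206: Q = (-206 - 64) / -30 = 9.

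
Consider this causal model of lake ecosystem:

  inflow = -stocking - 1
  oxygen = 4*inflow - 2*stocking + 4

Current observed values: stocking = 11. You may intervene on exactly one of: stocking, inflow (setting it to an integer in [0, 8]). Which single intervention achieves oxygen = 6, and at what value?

set inflow = 6

Intervening on stocking: oxygen = -6*stocking. Reaching 6 requires stocking = -1, outside [0, 8].
Intervening on inflow: with other inputs at their observed values, oxygen = 4*inflow - 18. Solving for 6 gives inflow = 6, within [0, 8].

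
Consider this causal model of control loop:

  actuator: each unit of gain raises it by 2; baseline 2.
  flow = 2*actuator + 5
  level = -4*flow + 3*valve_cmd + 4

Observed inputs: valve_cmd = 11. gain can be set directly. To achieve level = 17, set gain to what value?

Substituting into the flow equation gives flow = 4*gain + 9.
Substituting into the level equation gives level = -16*gain + 1.
Solve -16*gain + 1 = 17: gain = (17 - 1) / -16 = -1.

gain = -1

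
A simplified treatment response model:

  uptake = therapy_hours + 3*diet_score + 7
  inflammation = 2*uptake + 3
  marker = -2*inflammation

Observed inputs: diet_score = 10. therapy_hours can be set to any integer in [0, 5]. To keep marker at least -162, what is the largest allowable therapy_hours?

therapy_hours = 2

Substituting into the uptake equation gives uptake = therapy_hours + 37.
Substituting into the inflammation equation gives inflammation = 2*therapy_hours + 77.
marker becomes -4*therapy_hours - 154.
Require -4*therapy_hours - 154 ≥ -162, so therapy_hours ≤ 2.
The largest integer in [0, 5] satisfying this is 2.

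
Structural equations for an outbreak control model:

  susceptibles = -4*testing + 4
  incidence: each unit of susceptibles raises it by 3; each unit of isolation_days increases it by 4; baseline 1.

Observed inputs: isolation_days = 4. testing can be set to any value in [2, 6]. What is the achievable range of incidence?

-43 to 5

Substituting into the incidence equation gives incidence = -12*testing + 29.
Linear in testing, so extremes are at the endpoints: testing = 2 gives incidence = 5; testing = 6 gives incidence = -43.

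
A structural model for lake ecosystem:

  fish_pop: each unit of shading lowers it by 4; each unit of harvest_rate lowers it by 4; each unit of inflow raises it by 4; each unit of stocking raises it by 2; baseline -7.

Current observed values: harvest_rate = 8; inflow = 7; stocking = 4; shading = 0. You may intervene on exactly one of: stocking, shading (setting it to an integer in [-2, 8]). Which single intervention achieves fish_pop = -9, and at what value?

Intervening on stocking: with other inputs at their observed values, fish_pop = 2*stocking - 11. Solving for -9 gives stocking = 1, within [-2, 8].
Intervening on shading: fish_pop = -4*shading - 3. Reaching -9 requires shading = 3/2, not an integer.

set stocking = 1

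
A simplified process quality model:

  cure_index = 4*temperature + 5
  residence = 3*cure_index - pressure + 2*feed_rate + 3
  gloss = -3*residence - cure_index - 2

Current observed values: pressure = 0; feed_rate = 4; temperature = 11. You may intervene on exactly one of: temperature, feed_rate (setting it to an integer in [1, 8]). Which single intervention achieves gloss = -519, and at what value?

Intervening on temperature: gloss = -40*temperature - 85. Reaching -519 requires temperature = 217/20, not an integer.
Intervening on feed_rate: with other inputs at their observed values, gloss = -6*feed_rate - 501. Solving for -519 gives feed_rate = 3, within [1, 8].

set feed_rate = 3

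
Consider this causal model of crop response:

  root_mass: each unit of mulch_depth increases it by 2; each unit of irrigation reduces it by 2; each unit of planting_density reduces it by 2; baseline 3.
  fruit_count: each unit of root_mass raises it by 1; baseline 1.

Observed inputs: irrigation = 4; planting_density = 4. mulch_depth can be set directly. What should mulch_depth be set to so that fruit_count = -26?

mulch_depth = -7

Substituting into the root_mass equation gives root_mass = 2*mulch_depth - 13.
So fruit_count = 2*mulch_depth - 12.
Solve 2*mulch_depth - 12 = -26: mulch_depth = (-26 + 12) / 2 = -7.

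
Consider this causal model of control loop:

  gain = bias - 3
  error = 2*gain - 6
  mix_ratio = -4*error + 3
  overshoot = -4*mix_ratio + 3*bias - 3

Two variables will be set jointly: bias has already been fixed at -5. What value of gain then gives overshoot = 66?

With bias held at -5:
Intervening on gain fixes its value directly, overriding its dependence on bias.
Substituting into the mix_ratio equation gives mix_ratio = -8*gain + 27.
So overshoot = 32*gain - 126.
Solve 32*gain - 126 = 66: gain = (66 + 126) / 32 = 6.

gain = 6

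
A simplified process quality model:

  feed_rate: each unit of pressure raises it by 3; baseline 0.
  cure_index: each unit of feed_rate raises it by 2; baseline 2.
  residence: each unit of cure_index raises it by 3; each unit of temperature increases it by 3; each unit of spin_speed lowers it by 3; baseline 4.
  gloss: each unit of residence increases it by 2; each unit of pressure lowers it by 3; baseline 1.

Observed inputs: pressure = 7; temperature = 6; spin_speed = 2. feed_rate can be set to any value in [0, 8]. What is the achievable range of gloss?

Intervening on feed_rate fixes its value directly, overriding its dependence on pressure.
Substituting into the residence equation gives residence = 6*feed_rate + 22.
This gives gloss = 12*feed_rate + 24.
Linear in feed_rate, so extremes are at the endpoints: feed_rate = 0 gives gloss = 24; feed_rate = 8 gives gloss = 120.

24 to 120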